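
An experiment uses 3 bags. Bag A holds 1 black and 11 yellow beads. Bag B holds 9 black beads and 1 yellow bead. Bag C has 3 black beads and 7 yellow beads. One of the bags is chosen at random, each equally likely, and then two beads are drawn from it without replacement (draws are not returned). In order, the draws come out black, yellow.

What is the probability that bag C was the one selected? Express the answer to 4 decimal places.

0.5600

Compute the likelihood of the observed sequence for each case: P(data | bag A) = (1/12)(11/11) = 1/12; P(data | bag B) = (9/10)(1/9) = 1/10; P(data | bag C) = (3/10)(7/9) = 7/30.
The prior-weighted likelihoods are 1/3 · 1/12 = 1/36, 1/3 · 1/10 = 1/30, 1/3 · 7/30 = 7/90; summing to 5/36.
By Bayes' rule, P(bag C | data) = (7/90) / (5/36) = 14/25.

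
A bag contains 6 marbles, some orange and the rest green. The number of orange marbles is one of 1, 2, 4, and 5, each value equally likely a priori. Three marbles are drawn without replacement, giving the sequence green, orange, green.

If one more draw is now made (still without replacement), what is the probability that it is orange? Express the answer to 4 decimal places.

0.3077

Under each hypothesis, the probability of the observed sequence is: P(data | r = 1) = (5/6)(1/5)(4/4) = 1/6; P(data | r = 2) = (4/6)(2/5)(3/4) = 1/5; P(data | r = 4) = (2/6)(4/5)(1/4) = 1/15; P(data | r = 5) = (1/6)(5/5)(0/4) = 0.
Multiplying each by its prior: 1/4 · 1/6 = 1/24, 1/4 · 1/5 = 1/20, 1/4 · 1/15 = 1/60, 1/4 · 0 = 0; with total 13/120.
Normalising, the posterior is P(r = 1 | data) = 5/13, P(r = 2 | data) = 6/13, P(r = 4 | data) = 2/13, P(r = 5 | data) = 0.
Averaging over the posterior, P(orange next | data) = (0)(5/13) + (1/3)(6/13) + (1)(2/13) = 4/13.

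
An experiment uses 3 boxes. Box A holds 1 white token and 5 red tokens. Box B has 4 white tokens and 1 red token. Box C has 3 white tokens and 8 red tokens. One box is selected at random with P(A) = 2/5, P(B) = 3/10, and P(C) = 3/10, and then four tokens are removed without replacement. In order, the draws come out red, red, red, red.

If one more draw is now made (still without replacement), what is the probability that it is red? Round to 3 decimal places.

The likelihood of the observed sequence under each hypothesis: P(data | box A) = (5/6)(4/5)(3/4)(2/3) = 1/3; P(data | box B) = (1/5)(0/4) = 0; P(data | box C) = (8/11)(7/10)(6/9)(5/8) = 7/33.
Weighting by the prior gives 2/5 · 1/3 = 2/15, 3/10 · 0 = 0, 3/10 · 7/33 = 7/110; these sum to 13/66.
Normalising, the posterior is P(box A | data) = 44/65, P(box B | data) = 0, P(box C | data) = 21/65.
The predictive probability is P(red next | data) = (1/2)(44/65) + (4/7)(21/65) = 34/65.

0.523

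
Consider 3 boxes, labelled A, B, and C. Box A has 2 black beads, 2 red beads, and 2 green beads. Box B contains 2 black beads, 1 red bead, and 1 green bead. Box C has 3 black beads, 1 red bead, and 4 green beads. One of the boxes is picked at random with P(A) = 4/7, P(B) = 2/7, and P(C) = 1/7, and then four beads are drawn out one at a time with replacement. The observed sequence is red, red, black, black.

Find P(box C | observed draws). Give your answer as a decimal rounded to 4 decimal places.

For each hypothesis, P(data | H) works out to: P(data | box A) = (2/6)(2/6)(2/6)(2/6) = 0.012346; P(data | box B) = (1/4)(1/4)(2/4)(2/4) = 0.015625; P(data | box C) = (1/8)(1/8)(3/8)(3/8) = 0.0021973.
The prior-weighted likelihoods are 4/7 · 0.012346 = 0.0070547, 2/7 · 0.015625 = 0.0044643, 1/7 · 0.0021973 = 0.0003139; these sum to 0.011833.
So P(box C | data) = (0.0003139) / (0.011833) = 0.026527.

0.0265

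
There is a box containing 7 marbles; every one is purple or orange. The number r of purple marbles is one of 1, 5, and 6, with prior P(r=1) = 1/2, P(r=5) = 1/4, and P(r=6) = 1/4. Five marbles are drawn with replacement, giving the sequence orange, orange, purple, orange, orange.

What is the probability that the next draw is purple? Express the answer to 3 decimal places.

Under each hypothesis, the probability of the observed sequence is: P(data | r = 1) = (6/7)(6/7)(1/7)(6/7)(6/7) = 0.077111; P(data | r = 5) = (2/7)(2/7)(5/7)(2/7)(2/7) = 0.0047599; P(data | r = 6) = (1/7)(1/7)(6/7)(1/7)(1/7) = 0.00035699.
Weighting by the prior gives 1/2 · 0.077111 = 0.038555, 1/4 · 0.0047599 = 0.00119, 1/4 · 0.00035699 = 8.9249e-05; these sum to 0.039835.
Dividing through by the total gives posterior P(r = 1 | data) = 0.96789, P(r = 5 | data) = 0.029873, P(r = 6 | data) = 0.0022405.
So P(purple next | data) = Σ P(purple next | H) P(H | data) = (1/7)(0.96789) + (5/7)(0.029873) + (6/7)(0.0022405) = 0.16153.

0.162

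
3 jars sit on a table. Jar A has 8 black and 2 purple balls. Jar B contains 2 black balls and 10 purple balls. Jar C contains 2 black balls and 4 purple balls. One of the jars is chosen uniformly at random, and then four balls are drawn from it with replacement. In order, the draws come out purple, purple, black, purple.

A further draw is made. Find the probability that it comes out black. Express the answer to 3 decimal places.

0.268

The likelihood of the observed sequence under each hypothesis: P(data | jar A) = (2/10)(2/10)(8/10)(2/10) = 0.0064; P(data | jar B) = (10/12)(10/12)(2/12)(10/12) = 0.096451; P(data | jar C) = (4/6)(4/6)(2/6)(4/6) = 0.098765.
Weighting by the prior gives 1/3 · 0.0064 = 0.0021333, 1/3 · 0.096451 = 0.03215, 1/3 · 0.098765 = 0.032922; with total 0.067205.
Dividing through by the total gives posterior P(jar A | data) = 0.031744, P(jar B | data) = 0.47839, P(jar C | data) = 0.48987.
Averaging over the posterior, P(black next | data) = (4/5)(0.031744) + (1/6)(0.47839) + (1/3)(0.48987) = 0.26842.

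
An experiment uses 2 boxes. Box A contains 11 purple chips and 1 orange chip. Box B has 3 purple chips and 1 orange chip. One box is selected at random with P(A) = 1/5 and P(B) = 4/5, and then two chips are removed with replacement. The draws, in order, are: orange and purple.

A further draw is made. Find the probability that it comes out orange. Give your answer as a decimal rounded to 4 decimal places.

0.2346

Compute the likelihood of the observed sequence for each case: P(data | box A) = (1/12)(11/12) = 11/144; P(data | box B) = (1/4)(3/4) = 3/16.
The prior-weighted likelihoods are 1/5 · 11/144 = 11/720, 4/5 · 3/16 = 3/20; summing to 119/720.
The posterior is then P(box A | data) = 0.092437, P(box B | data) = 0.90756.
So P(orange next | data) = Σ P(orange next | H) P(H | data) = (1/12)(0.092437) + (1/4)(0.90756) = 0.23459.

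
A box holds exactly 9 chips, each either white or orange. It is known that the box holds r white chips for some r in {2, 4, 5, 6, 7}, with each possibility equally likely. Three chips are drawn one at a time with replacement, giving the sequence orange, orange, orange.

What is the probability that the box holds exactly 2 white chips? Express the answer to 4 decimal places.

Compute the likelihood of the observed sequence for each case: P(data | r = 2) = (7/9)(7/9)(7/9) = 0.47051; P(data | r = 4) = (5/9)(5/9)(5/9) = 0.17147; P(data | r = 5) = (4/9)(4/9)(4/9) = 0.087791; P(data | r = 6) = (3/9)(3/9)(3/9) = 0.037037; P(data | r = 7) = (2/9)(2/9)(2/9) = 0.010974.
Weighting by the prior gives 1/5 · 0.47051 = 0.094102, 1/5 · 0.17147 = 0.034294, 1/5 · 0.087791 = 0.017558, 1/5 · 0.037037 = 0.0074074, 1/5 · 0.010974 = 0.0021948; summing to 0.15556.
So P(r = 2 | data) = (0.094102) / (0.15556) = 0.60494.

0.6049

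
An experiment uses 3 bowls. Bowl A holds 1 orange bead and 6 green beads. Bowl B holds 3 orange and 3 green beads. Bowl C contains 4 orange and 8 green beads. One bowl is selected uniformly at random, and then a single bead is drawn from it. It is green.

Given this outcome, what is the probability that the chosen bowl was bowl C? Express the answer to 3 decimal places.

0.329

The likelihood of this draw under each hypothesis: P(data | bowl A) = (6/7) = 6/7; P(data | bowl B) = (3/6) = 1/2; P(data | bowl C) = (8/12) = 2/3.
The prior-weighted likelihoods are 1/3 · 6/7 = 2/7, 1/3 · 1/2 = 1/6, 1/3 · 2/3 = 2/9; these sum to 85/126.
Therefore the posterior P(bowl C | data) = (2/9) / (85/126) = 28/85.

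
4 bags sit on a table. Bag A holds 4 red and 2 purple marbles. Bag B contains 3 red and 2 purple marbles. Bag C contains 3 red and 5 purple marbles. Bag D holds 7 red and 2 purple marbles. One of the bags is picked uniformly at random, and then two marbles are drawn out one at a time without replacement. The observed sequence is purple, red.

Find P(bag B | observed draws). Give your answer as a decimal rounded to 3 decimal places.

Under each hypothesis, the probability of the observed sequence is: P(data | bag A) = (2/6)(4/5) = 0.26667; P(data | bag B) = (2/5)(3/4) = 0.3; P(data | bag C) = (5/8)(3/7) = 0.26786; P(data | bag D) = (2/9)(7/8) = 0.19444.
Weighting by the prior gives 1/4 · 0.26667 = 0.066667, 1/4 · 0.3 = 0.075, 1/4 · 0.26786 = 0.066964, 1/4 · 0.19444 = 0.048611; summing to 0.25724.
Therefore the posterior P(bag B | data) = (0.075) / (0.25724) = 0.29155.

0.292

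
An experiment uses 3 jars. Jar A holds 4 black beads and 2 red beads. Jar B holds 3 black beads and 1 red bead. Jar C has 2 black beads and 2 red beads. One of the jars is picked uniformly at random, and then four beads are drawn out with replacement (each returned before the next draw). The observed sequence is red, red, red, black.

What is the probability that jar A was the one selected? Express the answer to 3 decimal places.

Compute the likelihood of the observed sequence for each case: P(data | jar A) = (2/6)(2/6)(2/6)(4/6) = 0.024691; P(data | jar B) = (1/4)(1/4)(1/4)(3/4) = 0.011719; P(data | jar C) = (2/4)(2/4)(2/4)(2/4) = 0.0625.
Weighting by the prior gives 1/3 · 0.024691 = 0.0082305, 1/3 · 0.011719 = 0.0039062, 1/3 · 0.0625 = 0.020833; with total 0.03297.
So P(jar A | data) = (0.0082305) / (0.03297) = 0.24963.

0.250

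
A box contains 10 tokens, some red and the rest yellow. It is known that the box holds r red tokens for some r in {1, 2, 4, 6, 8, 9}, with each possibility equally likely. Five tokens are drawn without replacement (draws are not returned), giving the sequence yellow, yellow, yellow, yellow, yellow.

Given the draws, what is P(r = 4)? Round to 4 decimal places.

0.0319

For each hypothesis, P(data | H) works out to: P(data | r = 1) = (9/10)(8/9)(7/8)(6/7)(5/6) = 1/2; P(data | r = 2) = (8/10)(7/9)(6/8)(5/7)(4/6) = 2/9; P(data | r = 4) = (6/10)(5/9)(4/8)(3/7)(2/6) = 1/42; P(data | r = 6) = (4/10)(3/9)(2/8)(1/7)(0/6) = 0; P(data | r = 8) = (2/10)(1/9)(0/8) = 0; P(data | r = 9) = (1/10)(0/9) = 0.
Multiplying each by its prior: 1/6 · 1/2 = 1/12, 1/6 · 2/9 = 1/27, 1/6 · 1/42 = 1/252, 1/6 · 0 = 0, 1/6 · 0 = 0, 1/6 · 0 = 0; summing to 47/378.
By Bayes' rule, P(r = 4 | data) = (1/252) / (47/378) = 3/94.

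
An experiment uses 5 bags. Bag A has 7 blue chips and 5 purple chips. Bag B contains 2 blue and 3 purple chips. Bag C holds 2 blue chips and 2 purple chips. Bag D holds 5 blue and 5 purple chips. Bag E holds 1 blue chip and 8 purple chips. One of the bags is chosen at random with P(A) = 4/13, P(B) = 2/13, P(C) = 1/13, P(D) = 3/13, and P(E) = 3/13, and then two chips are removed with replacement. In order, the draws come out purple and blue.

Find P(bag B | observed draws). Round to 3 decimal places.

0.175

The likelihood of the observed sequence under each hypothesis: P(data | bag A) = (5/12)(7/12) = 0.24306; P(data | bag B) = (3/5)(2/5) = 0.24; P(data | bag C) = (2/4)(2/4) = 0.25; P(data | bag D) = (5/10)(5/10) = 0.25; P(data | bag E) = (8/9)(1/9) = 0.098765.
Multiplying each by its prior: 4/13 · 0.24306 = 0.074786, 2/13 · 0.24 = 0.036923, 1/13 · 0.25 = 0.019231, 3/13 · 0.25 = 0.057692, 3/13 · 0.098765 = 0.022792; with total 0.21142.
Therefore the posterior P(bag B | data) = (0.036923) / (0.21142) = 0.17464.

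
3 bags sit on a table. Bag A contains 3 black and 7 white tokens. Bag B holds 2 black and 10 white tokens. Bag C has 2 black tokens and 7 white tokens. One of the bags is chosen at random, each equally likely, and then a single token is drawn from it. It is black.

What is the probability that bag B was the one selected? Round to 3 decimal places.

0.242

Under each hypothesis, the probability of this draw is: P(data | bag A) = (3/10) = 3/10; P(data | bag B) = (2/12) = 1/6; P(data | bag C) = (2/9) = 2/9.
Multiplying each by its prior: 1/3 · 3/10 = 1/10, 1/3 · 1/6 = 1/18, 1/3 · 2/9 = 2/27; these sum to 31/135.
Therefore the posterior P(bag B | data) = (1/18) / (31/135) = 15/62.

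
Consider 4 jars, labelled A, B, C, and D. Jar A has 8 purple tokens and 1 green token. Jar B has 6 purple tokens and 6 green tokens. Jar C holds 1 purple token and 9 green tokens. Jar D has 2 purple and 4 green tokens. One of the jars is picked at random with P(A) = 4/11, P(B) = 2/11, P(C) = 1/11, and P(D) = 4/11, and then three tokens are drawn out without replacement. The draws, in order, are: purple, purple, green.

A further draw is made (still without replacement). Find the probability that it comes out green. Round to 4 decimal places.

Under each hypothesis, the probability of the observed sequence is: P(data | jar A) = (8/9)(7/8)(1/7) = 0.11111; P(data | jar B) = (6/12)(5/11)(6/10) = 0.13636; P(data | jar C) = (1/10)(0/9) = 0; P(data | jar D) = (2/6)(1/5)(4/4) = 0.066667.
Multiplying each by its prior: 4/11 · 0.11111 = 0.040404, 2/11 · 0.13636 = 0.024793, 1/11 · 0 = 0, 4/11 · 0.066667 = 0.024242; these sum to 0.08944.
Dividing through by the total gives posterior P(jar A | data) = 0.45175, P(jar B | data) = 0.27721, P(jar C | data) = 0, P(jar D | data) = 0.27105.
So P(green next | data) = Σ P(green next | H) P(H | data) = (0)(0.45175) + (5/9)(0.27721) + (1)(0.27105) = 0.42505.

0.4251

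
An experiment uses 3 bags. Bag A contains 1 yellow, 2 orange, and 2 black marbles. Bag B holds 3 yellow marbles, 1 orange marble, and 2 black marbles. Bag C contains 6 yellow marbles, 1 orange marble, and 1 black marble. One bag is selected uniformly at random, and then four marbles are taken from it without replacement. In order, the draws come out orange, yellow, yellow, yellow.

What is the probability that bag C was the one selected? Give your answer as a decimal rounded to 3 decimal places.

0.811

The likelihood of the observed sequence under each hypothesis: P(data | bag A) = (2/5)(1/4)(0/3) = 0; P(data | bag B) = (1/6)(3/5)(2/4)(1/3) = 0.016667; P(data | bag C) = (1/8)(6/7)(5/6)(4/5) = 0.071429.
The prior-weighted likelihoods are 1/3 · 0 = 0, 1/3 · 0.016667 = 0.0055556, 1/3 · 0.071429 = 0.02381; summing to 0.029365.
Therefore the posterior P(bag C | data) = (0.02381) / (0.029365) = 0.81081.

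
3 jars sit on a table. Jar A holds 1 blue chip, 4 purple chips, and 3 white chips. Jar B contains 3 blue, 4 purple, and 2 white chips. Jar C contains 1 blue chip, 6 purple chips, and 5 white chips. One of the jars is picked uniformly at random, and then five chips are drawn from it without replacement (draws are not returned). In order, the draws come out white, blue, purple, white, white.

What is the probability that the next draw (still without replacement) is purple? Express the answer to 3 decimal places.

Under each hypothesis, the probability of the observed sequence is: P(data | jar A) = (3/8)(1/7)(4/6)(2/5)(1/4) = 0.0035714; P(data | jar B) = (2/9)(3/8)(4/7)(1/6)(0/5) = 0; P(data | jar C) = (5/12)(1/11)(6/10)(4/9)(3/8) = 0.0037879.
Multiplying each by its prior: 1/3 · 0.0035714 = 0.0011905, 1/3 · 0 = 0, 1/3 · 0.0037879 = 0.0012626; these sum to 0.0024531.
Normalising, the posterior is P(jar A | data) = 0.48529, P(jar B | data) = 0, P(jar C | data) = 0.51471.
The predictive probability is P(purple next | data) = (1)(0.48529) + (5/7)(0.51471) = 0.85294.

0.853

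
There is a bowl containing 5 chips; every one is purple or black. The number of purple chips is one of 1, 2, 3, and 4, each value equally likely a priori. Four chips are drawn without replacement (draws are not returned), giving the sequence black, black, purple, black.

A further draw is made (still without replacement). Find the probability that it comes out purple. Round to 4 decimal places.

Compute the likelihood of the observed sequence for each case: P(data | r = 1) = (4/5)(3/4)(1/3)(2/2) = 1/5; P(data | r = 2) = (3/5)(2/4)(2/3)(1/2) = 1/10; P(data | r = 3) = (2/5)(1/4)(3/3)(0/2) = 0; P(data | r = 4) = (1/5)(0/4) = 0.
The prior-weighted likelihoods are 1/4 · 1/5 = 1/20, 1/4 · 1/10 = 1/40, 1/4 · 0 = 0, 1/4 · 0 = 0; with total 3/40.
Normalising, the posterior is P(r = 1 | data) = 2/3, P(r = 2 | data) = 1/3, P(r = 3 | data) = 0, P(r = 4 | data) = 0.
The predictive probability is P(purple next | data) = (0)(2/3) + (1)(1/3) = 1/3.

0.3333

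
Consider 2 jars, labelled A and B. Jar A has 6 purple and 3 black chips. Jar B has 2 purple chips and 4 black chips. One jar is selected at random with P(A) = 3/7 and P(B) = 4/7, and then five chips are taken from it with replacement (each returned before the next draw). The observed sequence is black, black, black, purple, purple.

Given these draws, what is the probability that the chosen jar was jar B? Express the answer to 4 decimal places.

0.7273

Under each hypothesis, the probability of the observed sequence is: P(data | jar A) = (3/9)(3/9)(3/9)(6/9)(6/9) = 0.016461; P(data | jar B) = (4/6)(4/6)(4/6)(2/6)(2/6) = 0.032922.
The prior-weighted likelihoods are 3/7 · 0.016461 = 0.0070547, 4/7 · 0.032922 = 0.018812; these sum to 0.025867.
Therefore the posterior P(jar B | data) = (0.018812) / (0.025867) = 0.72727.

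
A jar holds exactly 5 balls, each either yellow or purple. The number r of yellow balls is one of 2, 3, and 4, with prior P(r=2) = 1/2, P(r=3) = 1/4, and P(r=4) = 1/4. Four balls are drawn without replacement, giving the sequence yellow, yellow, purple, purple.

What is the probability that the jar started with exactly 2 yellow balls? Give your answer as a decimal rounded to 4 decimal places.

0.6667

The likelihood of the observed sequence under each hypothesis: P(data | r = 2) = (2/5)(1/4)(3/3)(2/2) = 1/10; P(data | r = 3) = (3/5)(2/4)(2/3)(1/2) = 1/10; P(data | r = 4) = (4/5)(3/4)(1/3)(0/2) = 0.
The prior-weighted likelihoods are 1/2 · 1/10 = 1/20, 1/4 · 1/10 = 1/40, 1/4 · 0 = 0; with total 3/40.
By Bayes' rule, P(r = 2 | data) = (1/20) / (3/40) = 2/3.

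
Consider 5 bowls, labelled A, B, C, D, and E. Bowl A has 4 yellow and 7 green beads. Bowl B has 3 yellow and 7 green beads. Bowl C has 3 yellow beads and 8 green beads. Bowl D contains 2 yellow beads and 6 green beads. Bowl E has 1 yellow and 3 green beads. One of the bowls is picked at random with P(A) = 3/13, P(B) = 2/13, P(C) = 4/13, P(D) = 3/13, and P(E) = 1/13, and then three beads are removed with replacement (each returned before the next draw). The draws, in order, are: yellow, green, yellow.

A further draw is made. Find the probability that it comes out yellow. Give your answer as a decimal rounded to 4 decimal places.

Under each hypothesis, the probability of the observed sequence is: P(data | bowl A) = (4/11)(7/11)(4/11) = 0.084147; P(data | bowl B) = (3/10)(7/10)(3/10) = 0.063; P(data | bowl C) = (3/11)(8/11)(3/11) = 0.054095; P(data | bowl D) = (2/8)(6/8)(2/8) = 0.046875; P(data | bowl E) = (1/4)(3/4)(1/4) = 0.046875.
Weighting by the prior gives 3/13 · 0.084147 = 0.019419, 2/13 · 0.063 = 0.0096923, 4/13 · 0.054095 = 0.016645, 3/13 · 0.046875 = 0.010817, 1/13 · 0.046875 = 0.0036058; these sum to 0.060178.
Dividing through by the total gives posterior P(bowl A | data) = 0.32268, P(bowl B | data) = 0.16106, P(bowl C | data) = 0.27659, P(bowl D | data) = 0.17975, P(bowl E | data) = 0.059918.
So P(yellow next | data) = Σ P(yellow next | H) P(H | data) = (4/11)(0.32268) + (3/10)(0.16106) + (3/11)(0.27659) + (1/4)(0.17975) + (1/4)(0.059918) = 0.30101.

0.3010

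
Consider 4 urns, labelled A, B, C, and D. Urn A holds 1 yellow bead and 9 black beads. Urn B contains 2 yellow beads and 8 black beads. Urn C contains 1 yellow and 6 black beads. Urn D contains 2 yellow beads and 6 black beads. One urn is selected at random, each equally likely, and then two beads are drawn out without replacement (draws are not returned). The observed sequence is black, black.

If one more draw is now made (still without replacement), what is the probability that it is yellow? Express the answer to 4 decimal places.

0.2159

Compute the likelihood of the observed sequence for each case: P(data | urn A) = (9/10)(8/9) = 4/5; P(data | urn B) = (8/10)(7/9) = 28/45; P(data | urn C) = (6/7)(5/6) = 5/7; P(data | urn D) = (6/8)(5/7) = 15/28.
The prior-weighted likelihoods are 1/4 · 4/5 = 1/5, 1/4 · 28/45 = 7/45, 1/4 · 5/7 = 5/28, 1/4 · 15/28 = 15/112; summing to 481/720.
Dividing through by the total gives posterior P(urn A | data) = 0.29938, P(urn B | data) = 0.23285, P(urn C | data) = 0.2673, P(urn D | data) = 0.20048.
So P(yellow next | data) = Σ P(yellow next | H) P(H | data) = (1/8)(0.29938) + (1/4)(0.23285) + (1/5)(0.2673) + (1/3)(0.20048) = 0.21592.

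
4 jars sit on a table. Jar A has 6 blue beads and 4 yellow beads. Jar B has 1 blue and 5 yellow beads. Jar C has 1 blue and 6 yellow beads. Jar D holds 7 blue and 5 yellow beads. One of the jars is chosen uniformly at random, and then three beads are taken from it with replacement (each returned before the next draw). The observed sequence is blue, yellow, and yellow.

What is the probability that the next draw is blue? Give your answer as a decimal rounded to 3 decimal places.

0.361

Compute the likelihood of the observed sequence for each case: P(data | jar A) = (6/10)(4/10)(4/10) = 0.096; P(data | jar B) = (1/6)(5/6)(5/6) = 0.11574; P(data | jar C) = (1/7)(6/7)(6/7) = 0.10496; P(data | jar D) = (7/12)(5/12)(5/12) = 0.10127.
Weighting by the prior gives 1/4 · 0.096 = 0.024, 1/4 · 0.11574 = 0.028935, 1/4 · 0.10496 = 0.026239, 1/4 · 0.10127 = 0.025318; summing to 0.10449.
Dividing through by the total gives posterior P(jar A | data) = 0.22968, P(jar B | data) = 0.27691, P(jar C | data) = 0.25111, P(jar D | data) = 0.2423.
Averaging over the posterior, P(blue next | data) = (3/5)(0.22968) + (1/6)(0.27691) + (1/7)(0.25111) + (7/12)(0.2423) = 0.36117.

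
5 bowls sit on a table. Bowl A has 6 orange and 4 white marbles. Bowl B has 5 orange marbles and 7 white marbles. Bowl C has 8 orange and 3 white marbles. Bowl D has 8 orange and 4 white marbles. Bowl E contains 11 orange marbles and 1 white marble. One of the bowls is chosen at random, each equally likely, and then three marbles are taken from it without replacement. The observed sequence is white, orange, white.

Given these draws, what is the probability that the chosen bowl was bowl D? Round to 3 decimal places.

0.191

Compute the likelihood of the observed sequence for each case: P(data | bowl A) = (4/10)(6/9)(3/8) = 0.1; P(data | bowl B) = (7/12)(5/11)(6/10) = 0.15909; P(data | bowl C) = (3/11)(8/10)(2/9) = 0.048485; P(data | bowl D) = (4/12)(8/11)(3/10) = 0.072727; P(data | bowl E) = (1/12)(11/11)(0/10) = 0.
The prior-weighted likelihoods are 1/5 · 0.1 = 0.02, 1/5 · 0.15909 = 0.031818, 1/5 · 0.048485 = 0.009697, 1/5 · 0.072727 = 0.014545, 1/5 · 0 = 0; summing to 0.076061.
Therefore the posterior P(bowl D | data) = (0.014545) / (0.076061) = 0.19124.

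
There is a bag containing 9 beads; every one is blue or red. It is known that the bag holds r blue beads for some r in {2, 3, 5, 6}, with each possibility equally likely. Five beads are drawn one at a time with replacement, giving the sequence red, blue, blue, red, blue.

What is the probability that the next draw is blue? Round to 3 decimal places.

Under each hypothesis, the probability of the observed sequence is: P(data | r = 2) = (7/9)(2/9)(2/9)(7/9)(2/9) = 0.0066386; P(data | r = 3) = (6/9)(3/9)(3/9)(6/9)(3/9) = 0.016461; P(data | r = 5) = (4/9)(5/9)(5/9)(4/9)(5/9) = 0.03387; P(data | r = 6) = (3/9)(6/9)(6/9)(3/9)(6/9) = 0.032922.
Multiplying each by its prior: 1/4 · 0.0066386 = 0.0016596, 1/4 · 0.016461 = 0.0041152, 1/4 · 0.03387 = 0.0084675, 1/4 · 0.032922 = 0.0082305; with total 0.022473.
Normalising, the posterior is P(r = 2 | data) = 0.073851, P(r = 3 | data) = 0.18312, P(r = 5 | data) = 0.37679, P(r = 6 | data) = 0.36624.
So P(blue next | data) = Σ P(blue next | H) P(H | data) = (2/9)(0.073851) + (1/3)(0.18312) + (5/9)(0.37679) + (2/3)(0.36624) = 0.53094.

0.531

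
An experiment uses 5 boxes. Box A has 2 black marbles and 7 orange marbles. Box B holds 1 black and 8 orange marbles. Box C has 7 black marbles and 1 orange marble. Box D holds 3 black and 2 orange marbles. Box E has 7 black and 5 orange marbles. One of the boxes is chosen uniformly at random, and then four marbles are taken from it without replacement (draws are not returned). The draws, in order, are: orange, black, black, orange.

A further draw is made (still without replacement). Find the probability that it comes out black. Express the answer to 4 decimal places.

0.7265

The likelihood of the observed sequence under each hypothesis: P(data | box A) = (7/9)(2/8)(1/7)(6/6) = 0.027778; P(data | box B) = (8/9)(1/8)(0/7) = 0; P(data | box C) = (1/8)(7/7)(6/6)(0/5) = 0; P(data | box D) = (2/5)(3/4)(2/3)(1/2) = 0.1; P(data | box E) = (5/12)(7/11)(6/10)(4/9) = 0.070707.
The prior-weighted likelihoods are 1/5 · 0.027778 = 0.0055556, 1/5 · 0 = 0, 1/5 · 0 = 0, 1/5 · 0.1 = 0.02, 1/5 · 0.070707 = 0.014141; these sum to 0.039697.
Dividing through by the total gives posterior P(box A | data) = 0.13995, P(box B | data) = 0, P(box C | data) = 0, P(box D | data) = 0.50382, P(box E | data) = 0.35623.
Averaging over the posterior, P(black next | data) = (0)(0.13995) + (1)(0.50382) + (5/8)(0.35623) = 0.72646.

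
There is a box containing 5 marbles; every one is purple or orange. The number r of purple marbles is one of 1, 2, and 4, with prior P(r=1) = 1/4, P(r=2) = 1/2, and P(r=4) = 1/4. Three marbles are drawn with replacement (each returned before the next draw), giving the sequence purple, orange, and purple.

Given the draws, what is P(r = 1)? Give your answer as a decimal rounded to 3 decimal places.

0.091

Under each hypothesis, the probability of the observed sequence is: P(data | r = 1) = (1/5)(4/5)(1/5) = 4/125; P(data | r = 2) = (2/5)(3/5)(2/5) = 12/125; P(data | r = 4) = (4/5)(1/5)(4/5) = 16/125.
Weighting by the prior gives 1/4 · 4/125 = 1/125, 1/2 · 12/125 = 6/125, 1/4 · 16/125 = 4/125; these sum to 11/125.
So P(r = 1 | data) = (1/125) / (11/125) = 1/11.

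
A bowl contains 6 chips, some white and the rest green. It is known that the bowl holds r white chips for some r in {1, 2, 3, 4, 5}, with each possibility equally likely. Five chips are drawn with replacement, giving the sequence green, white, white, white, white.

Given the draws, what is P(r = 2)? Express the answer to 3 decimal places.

0.044

Compute the likelihood of the observed sequence for each case: P(data | r = 1) = (5/6)(1/6)(1/6)(1/6)(1/6) = 0.000643; P(data | r = 2) = (4/6)(2/6)(2/6)(2/6)(2/6) = 0.0082305; P(data | r = 3) = (3/6)(3/6)(3/6)(3/6)(3/6) = 0.03125; P(data | r = 4) = (2/6)(4/6)(4/6)(4/6)(4/6) = 0.065844; P(data | r = 5) = (1/6)(5/6)(5/6)(5/6)(5/6) = 0.080376.
Weighting by the prior gives 1/5 · 0.000643 = 0.0001286, 1/5 · 0.0082305 = 0.0016461, 1/5 · 0.03125 = 0.00625, 1/5 · 0.065844 = 0.013169, 1/5 · 0.080376 = 0.016075; summing to 0.037269.
So P(r = 2 | data) = (0.0016461) / (0.037269) = 0.044168.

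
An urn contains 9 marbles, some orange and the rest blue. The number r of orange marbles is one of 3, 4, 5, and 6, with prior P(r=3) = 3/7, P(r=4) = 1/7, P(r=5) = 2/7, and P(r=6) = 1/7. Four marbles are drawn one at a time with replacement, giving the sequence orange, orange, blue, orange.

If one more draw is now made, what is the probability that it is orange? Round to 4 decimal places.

The likelihood of the observed sequence under each hypothesis: P(data | r = 3) = (3/9)(3/9)(6/9)(3/9) = 0.024691; P(data | r = 4) = (4/9)(4/9)(5/9)(4/9) = 0.048773; P(data | r = 5) = (5/9)(5/9)(4/9)(5/9) = 0.076208; P(data | r = 6) = (6/9)(6/9)(3/9)(6/9) = 0.098765.
Weighting by the prior gives 3/7 · 0.024691 = 0.010582, 1/7 · 0.048773 = 0.0069676, 2/7 · 0.076208 = 0.021774, 1/7 · 0.098765 = 0.014109; with total 0.053433.
Dividing through by the total gives posterior P(r = 3 | data) = 0.19804, P(r = 4 | data) = 0.1304, P(r = 5 | data) = 0.4075, P(r = 6 | data) = 0.26406.
So P(orange next | data) = Σ P(orange next | H) P(H | data) = (1/3)(0.19804) + (4/9)(0.1304) + (5/9)(0.4075) + (2/3)(0.26406) = 0.5264.

0.5264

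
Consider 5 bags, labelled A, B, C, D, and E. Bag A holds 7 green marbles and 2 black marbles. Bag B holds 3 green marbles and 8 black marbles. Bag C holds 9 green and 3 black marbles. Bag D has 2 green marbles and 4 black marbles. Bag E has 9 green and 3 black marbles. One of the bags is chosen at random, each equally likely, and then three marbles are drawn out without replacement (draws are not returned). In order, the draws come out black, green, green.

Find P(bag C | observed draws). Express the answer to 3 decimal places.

For each hypothesis, P(data | H) works out to: P(data | bag A) = (2/9)(7/8)(6/7) = 1/6; P(data | bag B) = (8/11)(3/10)(2/9) = 8/165; P(data | bag C) = (3/12)(9/11)(8/10) = 9/55; P(data | bag D) = (4/6)(2/5)(1/4) = 1/15; P(data | bag E) = (3/12)(9/11)(8/10) = 9/55.
Weighting by the prior gives 1/5 · 1/6 = 1/30, 1/5 · 8/165 = 8/825, 1/5 · 9/55 = 9/275, 1/5 · 1/15 = 1/75, 1/5 · 9/55 = 9/275; summing to 67/550.
Hence P(bag C | data) = (9/275) / (67/550) = 18/67.

0.269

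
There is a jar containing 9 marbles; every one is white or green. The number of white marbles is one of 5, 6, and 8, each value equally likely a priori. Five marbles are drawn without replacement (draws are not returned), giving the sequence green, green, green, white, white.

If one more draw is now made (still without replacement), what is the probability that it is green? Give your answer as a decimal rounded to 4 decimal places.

The likelihood of the observed sequence under each hypothesis: P(data | r = 5) = (4/9)(3/8)(2/7)(5/6)(4/5) = 2/63; P(data | r = 6) = (3/9)(2/8)(1/7)(6/6)(5/5) = 1/84; P(data | r = 8) = (1/9)(0/8) = 0.
Weighting by the prior gives 1/3 · 2/63 = 2/189, 1/3 · 1/84 = 1/252, 1/3 · 0 = 0; these sum to 11/756.
Normalising, the posterior is P(r = 5 | data) = 8/11, P(r = 6 | data) = 3/11, P(r = 8 | data) = 0.
Averaging over the posterior, P(green next | data) = (1/4)(8/11) + (0)(3/11) = 2/11.

0.1818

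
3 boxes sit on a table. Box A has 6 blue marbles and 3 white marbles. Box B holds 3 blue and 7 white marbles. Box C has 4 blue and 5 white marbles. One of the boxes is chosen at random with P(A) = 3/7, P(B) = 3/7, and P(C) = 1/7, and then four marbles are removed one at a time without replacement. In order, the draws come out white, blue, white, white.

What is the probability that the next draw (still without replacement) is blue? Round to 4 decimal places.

0.4251

Under each hypothesis, the probability of the observed sequence is: P(data | box A) = (3/9)(6/8)(2/7)(1/6) = 0.011905; P(data | box B) = (7/10)(3/9)(6/8)(5/7) = 0.125; P(data | box C) = (5/9)(4/8)(4/7)(3/6) = 0.079365.
Multiplying each by its prior: 3/7 · 0.011905 = 0.005102, 3/7 · 0.125 = 0.053571, 1/7 · 0.079365 = 0.011338; with total 0.070011.
Dividing through by the total gives posterior P(box A | data) = 0.072874, P(box B | data) = 0.76518, P(box C | data) = 0.16194.
Averaging over the posterior, P(blue next | data) = (1)(0.072874) + (1/3)(0.76518) + (3/5)(0.16194) = 0.4251.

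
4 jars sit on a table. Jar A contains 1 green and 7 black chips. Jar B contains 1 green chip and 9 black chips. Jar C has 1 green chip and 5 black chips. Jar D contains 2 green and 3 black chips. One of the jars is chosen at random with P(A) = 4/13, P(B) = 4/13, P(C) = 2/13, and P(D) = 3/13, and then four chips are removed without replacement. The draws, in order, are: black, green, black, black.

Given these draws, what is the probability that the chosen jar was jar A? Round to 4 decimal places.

0.3261

Compute the likelihood of the observed sequence for each case: P(data | jar A) = (7/8)(1/7)(6/6)(5/5) = 1/8; P(data | jar B) = (9/10)(1/9)(8/8)(7/7) = 1/10; P(data | jar C) = (5/6)(1/5)(4/4)(3/3) = 1/6; P(data | jar D) = (3/5)(2/4)(2/3)(1/2) = 1/10.
The prior-weighted likelihoods are 4/13 · 1/8 = 1/26, 4/13 · 1/10 = 2/65, 2/13 · 1/6 = 1/39, 3/13 · 1/10 = 3/130; with total 23/195.
Hence P(jar A | data) = (1/26) / (23/195) = 15/46.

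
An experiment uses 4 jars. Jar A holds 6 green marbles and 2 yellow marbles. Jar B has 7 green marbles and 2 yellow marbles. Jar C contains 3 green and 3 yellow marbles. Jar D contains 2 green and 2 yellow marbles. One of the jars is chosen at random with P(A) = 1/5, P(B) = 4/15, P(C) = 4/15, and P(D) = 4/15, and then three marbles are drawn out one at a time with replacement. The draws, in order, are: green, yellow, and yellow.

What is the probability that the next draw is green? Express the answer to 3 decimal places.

0.560

The likelihood of the observed sequence under each hypothesis: P(data | jar A) = (6/8)(2/8)(2/8) = 0.046875; P(data | jar B) = (7/9)(2/9)(2/9) = 0.038409; P(data | jar C) = (3/6)(3/6)(3/6) = 0.125; P(data | jar D) = (2/4)(2/4)(2/4) = 0.125.
Multiplying each by its prior: 1/5 · 0.046875 = 0.009375, 4/15 · 0.038409 = 0.010242, 4/15 · 0.125 = 0.033333, 4/15 · 0.125 = 0.033333; summing to 0.086284.
The posterior is then P(jar A | data) = 0.10865, P(jar B | data) = 0.1187, P(jar C | data) = 0.38632, P(jar D | data) = 0.38632.
Averaging over the posterior, P(green next | data) = (3/4)(0.10865) + (7/9)(0.1187) + (1/2)(0.38632) + (1/2)(0.38632) = 0.56014.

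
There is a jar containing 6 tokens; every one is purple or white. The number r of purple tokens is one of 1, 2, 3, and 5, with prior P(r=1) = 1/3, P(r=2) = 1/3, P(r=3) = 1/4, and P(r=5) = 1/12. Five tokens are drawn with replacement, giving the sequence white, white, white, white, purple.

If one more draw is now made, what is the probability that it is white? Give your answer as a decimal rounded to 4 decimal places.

0.7221

Under each hypothesis, the probability of the observed sequence is: P(data | r = 1) = (5/6)(5/6)(5/6)(5/6)(1/6) = 0.080376; P(data | r = 2) = (4/6)(4/6)(4/6)(4/6)(2/6) = 0.065844; P(data | r = 3) = (3/6)(3/6)(3/6)(3/6)(3/6) = 0.03125; P(data | r = 5) = (1/6)(1/6)(1/6)(1/6)(5/6) = 0.000643.
Multiplying each by its prior: 1/3 · 0.080376 = 0.026792, 1/3 · 0.065844 = 0.021948, 1/4 · 0.03125 = 0.0078125, 1/12 · 0.000643 = 5.3584e-05; with total 0.056606.
Normalising, the posterior is P(r = 1 | data) = 0.47331, P(r = 2 | data) = 0.38773, P(r = 3 | data) = 0.13802, P(r = 5 | data) = 0.00094661.
Averaging over the posterior, P(white next | data) = (5/6)(0.47331) + (2/3)(0.38773) + (1/2)(0.13802) + (1/6)(0.00094661) = 0.72207.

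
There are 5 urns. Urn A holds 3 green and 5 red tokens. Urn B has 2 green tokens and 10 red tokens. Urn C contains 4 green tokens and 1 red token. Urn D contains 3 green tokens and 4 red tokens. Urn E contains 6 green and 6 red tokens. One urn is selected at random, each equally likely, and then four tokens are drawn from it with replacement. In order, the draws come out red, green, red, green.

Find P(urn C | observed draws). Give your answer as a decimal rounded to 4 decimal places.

Under each hypothesis, the probability of the observed sequence is: P(data | urn A) = (5/8)(3/8)(5/8)(3/8) = 0.054932; P(data | urn B) = (10/12)(2/12)(10/12)(2/12) = 0.01929; P(data | urn C) = (1/5)(4/5)(1/5)(4/5) = 0.0256; P(data | urn D) = (4/7)(3/7)(4/7)(3/7) = 0.059975; P(data | urn E) = (6/12)(6/12)(6/12)(6/12) = 0.0625.
Weighting by the prior gives 1/5 · 0.054932 = 0.010986, 1/5 · 0.01929 = 0.003858, 1/5 · 0.0256 = 0.00512, 1/5 · 0.059975 = 0.011995, 1/5 · 0.0625 = 0.0125; these sum to 0.044459.
Therefore the posterior P(urn C | data) = (0.00512) / (0.044459) = 0.11516.

0.1152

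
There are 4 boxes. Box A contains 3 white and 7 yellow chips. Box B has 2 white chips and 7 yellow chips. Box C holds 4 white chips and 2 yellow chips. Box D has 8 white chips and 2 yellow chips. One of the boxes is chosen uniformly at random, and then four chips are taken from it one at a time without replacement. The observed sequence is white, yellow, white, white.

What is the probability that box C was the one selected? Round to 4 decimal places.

Under each hypothesis, the probability of the observed sequence is: P(data | box A) = (3/10)(7/9)(2/8)(1/7) = 1/120; P(data | box B) = (2/9)(7/8)(1/7)(0/6) = 0; P(data | box C) = (4/6)(2/5)(3/4)(2/3) = 2/15; P(data | box D) = (8/10)(2/9)(7/8)(6/7) = 2/15.
The prior-weighted likelihoods are 1/4 · 1/120 = 1/480, 1/4 · 0 = 0, 1/4 · 2/15 = 1/30, 1/4 · 2/15 = 1/30; these sum to 11/160.
So P(box C | data) = (1/30) / (11/160) = 16/33.

0.4848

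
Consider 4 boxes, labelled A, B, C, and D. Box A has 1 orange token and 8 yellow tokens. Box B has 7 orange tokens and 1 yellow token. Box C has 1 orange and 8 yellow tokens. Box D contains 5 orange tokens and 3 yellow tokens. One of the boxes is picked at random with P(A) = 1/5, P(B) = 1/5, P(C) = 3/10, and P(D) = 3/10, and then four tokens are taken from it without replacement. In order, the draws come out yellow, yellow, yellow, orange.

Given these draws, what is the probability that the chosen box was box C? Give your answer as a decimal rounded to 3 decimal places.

0.547

Compute the likelihood of the observed sequence for each case: P(data | box A) = (8/9)(7/8)(6/7)(1/6) = 0.11111; P(data | box B) = (1/8)(0/7) = 0; P(data | box C) = (8/9)(7/8)(6/7)(1/6) = 0.11111; P(data | box D) = (3/8)(2/7)(1/6)(5/5) = 0.017857.
Weighting by the prior gives 1/5 · 0.11111 = 0.022222, 1/5 · 0 = 0, 3/10 · 0.11111 = 0.033333, 3/10 · 0.017857 = 0.0053571; summing to 0.060913.
By Bayes' rule, P(box C | data) = (0.033333) / (0.060913) = 0.54723.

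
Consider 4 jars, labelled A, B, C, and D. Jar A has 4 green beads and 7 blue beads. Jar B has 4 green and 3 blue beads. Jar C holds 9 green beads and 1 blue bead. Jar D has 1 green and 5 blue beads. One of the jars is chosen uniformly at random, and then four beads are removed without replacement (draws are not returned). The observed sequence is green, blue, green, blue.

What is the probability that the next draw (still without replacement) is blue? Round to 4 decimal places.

Under each hypothesis, the probability of the observed sequence is: P(data | jar A) = (4/11)(7/10)(3/9)(6/8) = 7/110; P(data | jar B) = (4/7)(3/6)(3/5)(2/4) = 3/35; P(data | jar C) = (9/10)(1/9)(8/8)(0/7) = 0; P(data | jar D) = (1/6)(5/5)(0/4) = 0.
The prior-weighted likelihoods are 1/4 · 7/110 = 7/440, 1/4 · 3/35 = 3/140, 1/4 · 0 = 0, 1/4 · 0 = 0; with total 23/616.
Normalising, the posterior is P(jar A | data) = 49/115, P(jar B | data) = 66/115, P(jar C | data) = 0, P(jar D | data) = 0.
The predictive probability is P(blue next | data) = (5/7)(49/115) + (1/3)(66/115) = 57/115.

0.4957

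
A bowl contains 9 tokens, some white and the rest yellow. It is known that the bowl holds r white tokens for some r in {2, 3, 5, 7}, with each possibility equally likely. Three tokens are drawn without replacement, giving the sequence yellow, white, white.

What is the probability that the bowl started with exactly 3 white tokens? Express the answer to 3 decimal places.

Under each hypothesis, the probability of the observed sequence is: P(data | r = 2) = (7/9)(2/8)(1/7) = 0.027778; P(data | r = 3) = (6/9)(3/8)(2/7) = 0.071429; P(data | r = 5) = (4/9)(5/8)(4/7) = 0.15873; P(data | r = 7) = (2/9)(7/8)(6/7) = 0.16667.
The prior-weighted likelihoods are 1/4 · 0.027778 = 0.0069444, 1/4 · 0.071429 = 0.017857, 1/4 · 0.15873 = 0.039683, 1/4 · 0.16667 = 0.041667; these sum to 0.10615.
So P(r = 3 | data) = (0.017857) / (0.10615) = 0.16822.

0.168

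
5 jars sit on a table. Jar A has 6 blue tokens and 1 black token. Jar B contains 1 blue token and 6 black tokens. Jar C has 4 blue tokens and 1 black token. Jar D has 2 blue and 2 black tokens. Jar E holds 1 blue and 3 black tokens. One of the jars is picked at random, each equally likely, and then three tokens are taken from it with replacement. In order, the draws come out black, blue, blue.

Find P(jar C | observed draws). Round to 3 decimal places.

0.303

For each hypothesis, P(data | H) works out to: P(data | jar A) = (1/7)(6/7)(6/7) = 0.10496; P(data | jar B) = (6/7)(1/7)(1/7) = 0.017493; P(data | jar C) = (1/5)(4/5)(4/5) = 0.128; P(data | jar D) = (2/4)(2/4)(2/4) = 0.125; P(data | jar E) = (3/4)(1/4)(1/4) = 0.046875.
Weighting by the prior gives 1/5 · 0.10496 = 0.020991, 1/5 · 0.017493 = 0.0034985, 1/5 · 0.128 = 0.0256, 1/5 · 0.125 = 0.025, 1/5 · 0.046875 = 0.009375; with total 0.084465.
So P(jar C | data) = (0.0256) / (0.084465) = 0.30308.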